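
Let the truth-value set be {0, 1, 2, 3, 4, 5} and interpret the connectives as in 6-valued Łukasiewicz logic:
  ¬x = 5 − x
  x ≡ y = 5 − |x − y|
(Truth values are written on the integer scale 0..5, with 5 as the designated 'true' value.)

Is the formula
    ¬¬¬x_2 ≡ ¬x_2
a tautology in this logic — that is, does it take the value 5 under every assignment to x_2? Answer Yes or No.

x_2 = 0 ↦ 5
x_2 = 1 ↦ 5
x_2 = 2 ↦ 5
x_2 = 3 ↦ 5
x_2 = 4 ↦ 5
x_2 = 5 ↦ 5
Every assignment gives a value ≥ 5.

Yes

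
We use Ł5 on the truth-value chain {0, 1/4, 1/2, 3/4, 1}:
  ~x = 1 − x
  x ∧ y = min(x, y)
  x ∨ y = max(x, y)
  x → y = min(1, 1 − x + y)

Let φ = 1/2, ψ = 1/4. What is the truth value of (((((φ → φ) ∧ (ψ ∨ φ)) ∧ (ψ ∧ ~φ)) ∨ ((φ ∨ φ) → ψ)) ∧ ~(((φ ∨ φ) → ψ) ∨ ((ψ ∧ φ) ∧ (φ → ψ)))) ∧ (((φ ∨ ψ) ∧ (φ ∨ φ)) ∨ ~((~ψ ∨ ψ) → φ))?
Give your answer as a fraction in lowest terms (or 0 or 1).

1/4

φ → φ = 1/2 → 1/2 = 1
ψ ∨ φ = 1/4 ∨ 1/2 = 1/2
(φ → φ) ∧ (ψ ∨ φ) = 1 ∧ 1/2 = 1/2
~φ = ~1/2 = 1/2
ψ ∧ ~φ = 1/4 ∧ 1/2 = 1/4
((φ → φ) ∧ (ψ ∨ φ)) ∧ (ψ ∧ ~φ) = 1/2 ∧ 1/4 = 1/4
φ ∨ φ = 1/2 ∨ 1/2 = 1/2
(φ ∨ φ) → ψ = 1/2 → 1/4 = 3/4
(((φ → φ) ∧ (ψ ∨ φ)) ∧ (ψ ∧ ~φ)) ∨ ((φ ∨ φ) → ψ) = 1/4 ∨ 3/4 = 3/4
φ ∨ φ = 1/2 ∨ 1/2 = 1/2
(φ ∨ φ) → ψ = 1/2 → 1/4 = 3/4
ψ ∧ φ = 1/4 ∧ 1/2 = 1/4
φ → ψ = 1/2 → 1/4 = 3/4
(ψ ∧ φ) ∧ (φ → ψ) = 1/4 ∧ 3/4 = 1/4
((φ ∨ φ) → ψ) ∨ ((ψ ∧ φ) ∧ (φ → ψ)) = 3/4 ∨ 1/4 = 3/4
~(((φ ∨ φ) → ψ) ∨ ((ψ ∧ φ) ∧ (φ → ψ))) = ~3/4 = 1/4
((((φ → φ) ∧ (ψ ∨ φ)) ∧ (ψ ∧ ~φ)) ∨ ((φ ∨ φ) → ψ)) ∧ ~(((φ ∨ φ) → ψ) ∨ ((ψ ∧ φ) ∧ (φ → ψ))) = 3/4 ∧ 1/4 = 1/4
φ ∨ ψ = 1/2 ∨ 1/4 = 1/2
φ ∨ φ = 1/2 ∨ 1/2 = 1/2
(φ ∨ ψ) ∧ (φ ∨ φ) = 1/2 ∧ 1/2 = 1/2
~ψ = ~1/4 = 3/4
~ψ ∨ ψ = 3/4 ∨ 1/4 = 3/4
(~ψ ∨ ψ) → φ = 3/4 → 1/2 = 3/4
~((~ψ ∨ ψ) → φ) = ~3/4 = 1/4
((φ ∨ ψ) ∧ (φ ∨ φ)) ∨ ~((~ψ ∨ ψ) → φ) = 1/2 ∨ 1/4 = 1/2
(((((φ → φ) ∧ (ψ ∨ φ)) ∧ (ψ ∧ ~φ)) ∨ ((φ ∨ φ) → ψ)) ∧ ~(((φ ∨ φ) → ψ) ∨ ((ψ ∧ φ) ∧ (φ → ψ)))) ∧ (((φ ∨ ψ) ∧ (φ ∨ φ)) ∨ ~((~ψ ∨ ψ) → φ)) = 1/4 ∧ 1/2 = 1/4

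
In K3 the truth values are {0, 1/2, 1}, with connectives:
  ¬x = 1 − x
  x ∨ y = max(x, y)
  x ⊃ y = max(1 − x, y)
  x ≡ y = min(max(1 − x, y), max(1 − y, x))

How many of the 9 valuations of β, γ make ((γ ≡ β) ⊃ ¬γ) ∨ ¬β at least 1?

β = 0, γ = 0 ↦ 1  ≥
β = 0, γ = 1/2 ↦ 1  ≥
β = 0, γ = 1 ↦ 1  ≥
β = 1/2, γ = 0 ↦ 1  ≥
β = 1/2, γ = 1/2 ↦ 1/2  <
β = 1/2, γ = 1 ↦ 1/2  <
β = 1, γ = 0 ↦ 1  ≥
β = 1, γ = 1/2 ↦ 1/2  <
β = 1, γ = 1 ↦ 0  <
So 5 of the 9 assignments meet the threshold.

5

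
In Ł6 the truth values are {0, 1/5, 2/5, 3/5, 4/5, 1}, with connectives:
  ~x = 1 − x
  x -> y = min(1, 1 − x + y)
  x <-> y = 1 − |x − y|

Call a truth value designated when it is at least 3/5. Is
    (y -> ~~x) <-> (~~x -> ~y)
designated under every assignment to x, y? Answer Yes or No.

No

Counterexample: take x = 0, y = 3/5.
~x = ~0 = 1
~~x = ~1 = 0
y -> ~~x = 3/5 -> 0 = 2/5
~x = ~0 = 1
~~x = ~1 = 0
~y = ~3/5 = 2/5
~~x -> ~y = 0 -> 2/5 = 1
(y -> ~~x) <-> (~~x -> ~y) = 2/5 <-> 1 = 2/5
This gives 2/5, which is below 3/5.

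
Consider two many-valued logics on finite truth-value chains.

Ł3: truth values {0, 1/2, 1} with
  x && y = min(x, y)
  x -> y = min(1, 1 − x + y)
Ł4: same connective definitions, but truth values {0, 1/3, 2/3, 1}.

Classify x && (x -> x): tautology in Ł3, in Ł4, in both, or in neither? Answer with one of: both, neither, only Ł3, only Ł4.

neither

In Ł3: at x = 0 the value is 0 — not a tautology.
In Ł4: at x = 0 the value is 0 — not a tautology.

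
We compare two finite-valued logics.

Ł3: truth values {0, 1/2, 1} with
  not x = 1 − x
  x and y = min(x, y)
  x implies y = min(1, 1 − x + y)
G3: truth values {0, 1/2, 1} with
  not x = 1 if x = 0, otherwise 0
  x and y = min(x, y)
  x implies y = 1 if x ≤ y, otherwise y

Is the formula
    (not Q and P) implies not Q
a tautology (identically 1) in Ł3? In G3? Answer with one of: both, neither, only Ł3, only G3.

both

In Ł3: every assignment gives 1 — tautology.
In G3: every assignment gives 1 — tautology.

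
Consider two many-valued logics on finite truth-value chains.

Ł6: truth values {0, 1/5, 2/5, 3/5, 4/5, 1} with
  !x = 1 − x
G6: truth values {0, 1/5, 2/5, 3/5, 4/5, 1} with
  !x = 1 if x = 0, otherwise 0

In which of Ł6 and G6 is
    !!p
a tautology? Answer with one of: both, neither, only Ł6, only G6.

In Ł6: at p = 0 the value is 0 — not a tautology.
In G6: at p = 0 the value is 0 — not a tautology.

neither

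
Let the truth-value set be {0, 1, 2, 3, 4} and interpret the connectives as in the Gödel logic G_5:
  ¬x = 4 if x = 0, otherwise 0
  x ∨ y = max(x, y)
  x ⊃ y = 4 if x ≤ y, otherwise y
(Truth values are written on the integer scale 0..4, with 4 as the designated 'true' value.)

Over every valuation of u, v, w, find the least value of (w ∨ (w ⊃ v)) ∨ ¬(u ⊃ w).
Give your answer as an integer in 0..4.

1

Take u = 0, v = 0, w = 1:
w ⊃ v = 1 ⊃ 0 = 0
w ∨ (w ⊃ v) = 1 ∨ 0 = 1
u ⊃ w = 0 ⊃ 1 = 4
¬(u ⊃ w) = ¬4 = 0
(w ∨ (w ⊃ v)) ∨ ¬(u ⊃ w) = 1 ∨ 0 = 1
No assignment yields a value below 1, so this is the minimum.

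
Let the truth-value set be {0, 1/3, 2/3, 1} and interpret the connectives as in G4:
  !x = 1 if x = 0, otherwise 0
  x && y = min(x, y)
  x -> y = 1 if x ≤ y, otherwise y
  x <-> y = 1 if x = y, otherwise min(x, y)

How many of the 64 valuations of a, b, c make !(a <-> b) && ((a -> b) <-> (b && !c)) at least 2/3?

14

value 1: 13 assignments (counts)
value 2/3: 1 assignment (counts)
value 1/3: 1 assignment
value 0: 49 assignments
So 14 of the 64 assignments meet the threshold.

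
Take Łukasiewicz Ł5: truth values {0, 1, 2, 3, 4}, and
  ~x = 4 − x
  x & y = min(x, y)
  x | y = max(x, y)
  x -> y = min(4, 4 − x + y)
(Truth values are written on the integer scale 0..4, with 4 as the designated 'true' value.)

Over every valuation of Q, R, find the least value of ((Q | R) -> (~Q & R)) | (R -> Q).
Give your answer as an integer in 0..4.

2

Take Q = 2, R = 4:
Q | R = 2 | 4 = 4
~Q = ~2 = 2
~Q & R = 2 & 4 = 2
(Q | R) -> (~Q & R) = 4 -> 2 = 2
R -> Q = 4 -> 2 = 2
((Q | R) -> (~Q & R)) | (R -> Q) = 2 | 2 = 2
No assignment yields a value below 2, so this is the minimum.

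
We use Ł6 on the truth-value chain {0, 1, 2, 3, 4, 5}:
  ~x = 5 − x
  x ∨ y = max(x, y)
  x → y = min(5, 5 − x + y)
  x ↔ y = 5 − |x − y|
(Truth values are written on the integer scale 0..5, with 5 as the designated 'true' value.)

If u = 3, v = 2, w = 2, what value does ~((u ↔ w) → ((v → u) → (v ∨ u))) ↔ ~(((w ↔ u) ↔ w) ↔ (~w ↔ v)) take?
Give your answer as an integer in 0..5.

5

u ↔ w = 3 ↔ 2 = 4
v → u = 2 → 3 = 5
v ∨ u = 2 ∨ 3 = 3
(v → u) → (v ∨ u) = 5 → 3 = 3
(u ↔ w) → ((v → u) → (v ∨ u)) = 4 → 3 = 4
~((u ↔ w) → ((v → u) → (v ∨ u))) = ~4 = 1
w ↔ u = 2 ↔ 3 = 4
(w ↔ u) ↔ w = 4 ↔ 2 = 3
~w = ~2 = 3
~w ↔ v = 3 ↔ 2 = 4
((w ↔ u) ↔ w) ↔ (~w ↔ v) = 3 ↔ 4 = 4
~(((w ↔ u) ↔ w) ↔ (~w ↔ v)) = ~4 = 1
~((u ↔ w) → ((v → u) → (v ∨ u))) ↔ ~(((w ↔ u) ↔ w) ↔ (~w ↔ v)) = 1 ↔ 1 = 5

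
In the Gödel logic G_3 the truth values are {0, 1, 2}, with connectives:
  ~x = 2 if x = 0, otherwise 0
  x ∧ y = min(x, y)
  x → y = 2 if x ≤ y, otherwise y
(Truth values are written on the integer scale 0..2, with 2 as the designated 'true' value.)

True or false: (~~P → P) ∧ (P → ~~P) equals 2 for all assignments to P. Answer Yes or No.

No

Counterexample: take P = 1.
~P = ~1 = 0
~~P = ~0 = 2
~~P → P = 2 → 1 = 1
P → ~~P = 1 → 2 = 2
(~~P → P) ∧ (P → ~~P) = 1 ∧ 2 = 1
This gives 1 ≠ 2.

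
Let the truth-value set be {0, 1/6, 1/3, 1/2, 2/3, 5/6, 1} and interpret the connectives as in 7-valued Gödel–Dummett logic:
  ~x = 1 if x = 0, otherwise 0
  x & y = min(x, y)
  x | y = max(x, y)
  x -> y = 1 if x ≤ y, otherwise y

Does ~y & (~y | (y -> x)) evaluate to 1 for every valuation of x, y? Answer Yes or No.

No

Counterexample: take x = 0, y = 1/6.
~y = ~1/6 = 0
y -> x = 1/6 -> 0 = 0
~y | (y -> x) = 0 | 0 = 0
~y & (~y | (y -> x)) = 0 & 0 = 0
This gives 0 ≠ 1.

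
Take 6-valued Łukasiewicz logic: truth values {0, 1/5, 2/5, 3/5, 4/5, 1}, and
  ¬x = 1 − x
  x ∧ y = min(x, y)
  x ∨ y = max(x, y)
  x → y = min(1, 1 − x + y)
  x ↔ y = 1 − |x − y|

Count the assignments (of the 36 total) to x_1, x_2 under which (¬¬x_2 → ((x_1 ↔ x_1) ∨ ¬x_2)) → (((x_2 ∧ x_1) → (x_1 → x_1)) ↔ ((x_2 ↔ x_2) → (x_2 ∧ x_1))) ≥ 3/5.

value 1: 1 assignment (counts)
value 4/5: 3 assignments (counts)
value 3/5: 5 assignments (counts)
value 2/5: 7 assignments
value 1/5: 9 assignments
value 0: 11 assignments
So 9 of the 36 assignments meet the threshold.

9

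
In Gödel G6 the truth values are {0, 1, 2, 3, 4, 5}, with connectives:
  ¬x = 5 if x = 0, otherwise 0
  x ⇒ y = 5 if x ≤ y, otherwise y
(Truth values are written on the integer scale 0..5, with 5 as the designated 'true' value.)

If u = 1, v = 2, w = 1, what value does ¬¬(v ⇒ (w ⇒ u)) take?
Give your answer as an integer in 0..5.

w ⇒ u = 1 ⇒ 1 = 5
v ⇒ (w ⇒ u) = 2 ⇒ 5 = 5
¬(v ⇒ (w ⇒ u)) = ¬5 = 0
¬¬(v ⇒ (w ⇒ u)) = ¬0 = 5

5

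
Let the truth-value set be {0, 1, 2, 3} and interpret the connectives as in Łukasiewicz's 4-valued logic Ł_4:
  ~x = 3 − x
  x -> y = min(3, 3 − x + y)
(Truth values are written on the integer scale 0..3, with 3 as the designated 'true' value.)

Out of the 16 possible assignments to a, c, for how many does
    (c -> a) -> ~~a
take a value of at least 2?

12

a = 0, c = 0 ↦ 0  <
a = 0, c = 1 ↦ 1  <
a = 0, c = 2 ↦ 2  ≥
a = 0, c = 3 ↦ 3  ≥
a = 1, c = 0 ↦ 1  <
a = 1, c = 1 ↦ 1  <
a = 1, c = 2 ↦ 2  ≥
a = 1, c = 3 ↦ 3  ≥
a = 2, c = 0 ↦ 2  ≥
a = 2, c = 1 ↦ 2  ≥
a = 2, c = 2 ↦ 2  ≥
a = 2, c = 3 ↦ 3  ≥
a = 3, c = 0 ↦ 3  ≥
a = 3, c = 1 ↦ 3  ≥
a = 3, c = 2 ↦ 3  ≥
a = 3, c = 3 ↦ 3  ≥
So 12 of the 16 assignments meet the threshold.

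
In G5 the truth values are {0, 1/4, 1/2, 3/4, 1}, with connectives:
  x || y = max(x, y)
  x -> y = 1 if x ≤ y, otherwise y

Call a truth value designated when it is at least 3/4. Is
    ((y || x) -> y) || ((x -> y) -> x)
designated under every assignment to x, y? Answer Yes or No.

At x = 1/4, y = 3/4, for instance:
y || x = 3/4 || 1/4 = 3/4
(y || x) -> y = 3/4 -> 3/4 = 1
x -> y = 1/4 -> 3/4 = 1
(x -> y) -> x = 1 -> 1/4 = 1/4
((y || x) -> y) || ((x -> y) -> x) = 1 || 1/4 = 1
and checking the remaining 24 assignments likewise gives ≥ 3/4 in every case.

Yes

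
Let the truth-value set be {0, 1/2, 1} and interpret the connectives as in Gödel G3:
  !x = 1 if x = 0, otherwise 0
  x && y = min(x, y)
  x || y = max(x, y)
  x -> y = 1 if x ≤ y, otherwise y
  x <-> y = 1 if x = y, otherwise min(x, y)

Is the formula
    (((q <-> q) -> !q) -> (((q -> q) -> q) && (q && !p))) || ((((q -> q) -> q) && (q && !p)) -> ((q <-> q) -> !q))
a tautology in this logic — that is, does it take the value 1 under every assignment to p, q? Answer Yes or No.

Yes

p = 0, q = 0 ↦ 1
p = 0, q = 1/2 ↦ 1
p = 0, q = 1 ↦ 1
p = 1/2, q = 0 ↦ 1
p = 1/2, q = 1/2 ↦ 1
p = 1/2, q = 1 ↦ 1
p = 1, q = 0 ↦ 1
p = 1, q = 1/2 ↦ 1
p = 1, q = 1 ↦ 1
Every assignment gives a value ≥ 1.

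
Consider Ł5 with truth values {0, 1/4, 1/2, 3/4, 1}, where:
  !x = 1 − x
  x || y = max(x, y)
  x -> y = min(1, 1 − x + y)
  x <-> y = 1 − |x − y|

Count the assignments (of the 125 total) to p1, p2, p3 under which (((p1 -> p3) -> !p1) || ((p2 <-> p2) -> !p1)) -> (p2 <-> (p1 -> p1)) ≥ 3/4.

79

value 1: 55 assignments (counts)
value 3/4: 24 assignments (counts)
value 1/2: 21 assignments
value 1/4: 16 assignments
value 0: 9 assignments
So 79 of the 125 assignments meet the threshold.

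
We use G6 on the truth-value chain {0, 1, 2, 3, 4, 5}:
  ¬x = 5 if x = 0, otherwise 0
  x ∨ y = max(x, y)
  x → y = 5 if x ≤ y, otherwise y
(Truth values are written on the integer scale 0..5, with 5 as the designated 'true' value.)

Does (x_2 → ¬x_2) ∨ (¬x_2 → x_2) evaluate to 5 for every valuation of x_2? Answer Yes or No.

Yes

x_2 = 0 ↦ 5
x_2 = 1 ↦ 5
x_2 = 2 ↦ 5
x_2 = 3 ↦ 5
x_2 = 4 ↦ 5
x_2 = 5 ↦ 5
Every assignment gives a value ≥ 5.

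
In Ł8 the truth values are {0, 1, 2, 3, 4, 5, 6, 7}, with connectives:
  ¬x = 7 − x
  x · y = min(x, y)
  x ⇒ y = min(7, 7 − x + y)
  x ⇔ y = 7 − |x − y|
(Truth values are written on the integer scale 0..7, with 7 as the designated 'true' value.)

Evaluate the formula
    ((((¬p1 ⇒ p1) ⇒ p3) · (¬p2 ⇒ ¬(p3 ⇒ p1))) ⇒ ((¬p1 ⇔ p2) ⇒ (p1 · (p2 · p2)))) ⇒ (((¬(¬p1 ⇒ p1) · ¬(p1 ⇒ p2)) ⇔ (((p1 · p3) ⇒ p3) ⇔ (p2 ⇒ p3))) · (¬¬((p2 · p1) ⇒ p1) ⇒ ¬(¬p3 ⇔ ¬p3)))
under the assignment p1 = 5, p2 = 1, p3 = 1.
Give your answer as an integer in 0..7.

0

¬p1 = ¬5 = 2
¬p1 ⇒ p1 = 2 ⇒ 5 = 7
(¬p1 ⇒ p1) ⇒ p3 = 7 ⇒ 1 = 1
¬p2 = ¬1 = 6
p3 ⇒ p1 = 1 ⇒ 5 = 7
¬(p3 ⇒ p1) = ¬7 = 0
¬p2 ⇒ ¬(p3 ⇒ p1) = 6 ⇒ 0 = 1
((¬p1 ⇒ p1) ⇒ p3) · (¬p2 ⇒ ¬(p3 ⇒ p1)) = 1 · 1 = 1
¬p1 = ¬5 = 2
¬p1 ⇔ p2 = 2 ⇔ 1 = 6
p2 · p2 = 1 · 1 = 1
p1 · (p2 · p2) = 5 · 1 = 1
(¬p1 ⇔ p2) ⇒ (p1 · (p2 · p2)) = 6 ⇒ 1 = 2
(((¬p1 ⇒ p1) ⇒ p3) · (¬p2 ⇒ ¬(p3 ⇒ p1))) ⇒ ((¬p1 ⇔ p2) ⇒ (p1 · (p2 · p2))) = 1 ⇒ 2 = 7
¬p1 = ¬5 = 2
¬p1 ⇒ p1 = 2 ⇒ 5 = 7
¬(¬p1 ⇒ p1) = ¬7 = 0
p1 ⇒ p2 = 5 ⇒ 1 = 3
¬(p1 ⇒ p2) = ¬3 = 4
¬(¬p1 ⇒ p1) · ¬(p1 ⇒ p2) = 0 · 4 = 0
p1 · p3 = 5 · 1 = 1
(p1 · p3) ⇒ p3 = 1 ⇒ 1 = 7
p2 ⇒ p3 = 1 ⇒ 1 = 7
((p1 · p3) ⇒ p3) ⇔ (p2 ⇒ p3) = 7 ⇔ 7 = 7
(¬(¬p1 ⇒ p1) · ¬(p1 ⇒ p2)) ⇔ (((p1 · p3) ⇒ p3) ⇔ (p2 ⇒ p3)) = 0 ⇔ 7 = 0
p2 · p1 = 1 · 5 = 1
(p2 · p1) ⇒ p1 = 1 ⇒ 5 = 7
¬((p2 · p1) ⇒ p1) = ¬7 = 0
¬¬((p2 · p1) ⇒ p1) = ¬0 = 7
¬p3 = ¬1 = 6
¬p3 = ¬1 = 6
¬p3 ⇔ ¬p3 = 6 ⇔ 6 = 7
¬(¬p3 ⇔ ¬p3) = ¬7 = 0
¬¬((p2 · p1) ⇒ p1) ⇒ ¬(¬p3 ⇔ ¬p3) = 7 ⇒ 0 = 0
((¬(¬p1 ⇒ p1) · ¬(p1 ⇒ p2)) ⇔ (((p1 · p3) ⇒ p3) ⇔ (p2 ⇒ p3))) · (¬¬((p2 · p1) ⇒ p1) ⇒ ¬(¬p3 ⇔ ¬p3)) = 0 · 0 = 0
((((¬p1 ⇒ p1) ⇒ p3) · (¬p2 ⇒ ¬(p3 ⇒ p1))) ⇒ ((¬p1 ⇔ p2) ⇒ (p1 · (p2 · p2)))) ⇒ (((¬(¬p1 ⇒ p1) · ¬(p1 ⇒ p2)) ⇔ (((p1 · p3) ⇒ p3) ⇔ (p2 ⇒ p3))) · (¬¬((p2 · p1) ⇒ p1) ⇒ ¬(¬p3 ⇔ ¬p3))) = 7 ⇒ 0 = 0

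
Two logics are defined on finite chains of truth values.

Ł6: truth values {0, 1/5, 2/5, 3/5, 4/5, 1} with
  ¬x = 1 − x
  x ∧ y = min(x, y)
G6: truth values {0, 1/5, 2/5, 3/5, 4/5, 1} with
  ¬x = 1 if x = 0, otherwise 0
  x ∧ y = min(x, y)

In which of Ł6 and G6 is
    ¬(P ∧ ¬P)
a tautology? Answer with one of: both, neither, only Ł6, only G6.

In Ł6: at P = 1/5 the value is 4/5 — not a tautology.
In G6: every assignment gives 1 — tautology.

only G6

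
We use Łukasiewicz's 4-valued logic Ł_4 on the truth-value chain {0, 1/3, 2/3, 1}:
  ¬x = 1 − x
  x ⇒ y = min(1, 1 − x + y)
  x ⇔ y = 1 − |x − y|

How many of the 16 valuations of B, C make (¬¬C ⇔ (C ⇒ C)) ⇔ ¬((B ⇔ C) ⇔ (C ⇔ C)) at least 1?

B = 0, C = 0 ↦ 1  ≥
B = 0, C = 1/3 ↦ 1  ≥
B = 0, C = 2/3 ↦ 1  ≥
B = 0, C = 1 ↦ 1  ≥
B = 1/3, C = 0 ↦ 2/3  <
B = 1/3, C = 1/3 ↦ 2/3  <
B = 1/3, C = 2/3 ↦ 2/3  <
B = 1/3, C = 1 ↦ 2/3  <
B = 2/3, C = 0 ↦ 1/3  <
B = 2/3, C = 1/3 ↦ 1  ≥
B = 2/3, C = 2/3 ↦ 1/3  <
B = 2/3, C = 1 ↦ 1/3  <
B = 1, C = 0 ↦ 0  <
B = 1, C = 1/3 ↦ 2/3  <
B = 1, C = 2/3 ↦ 2/3  <
B = 1, C = 1 ↦ 0  <
So 5 of the 16 assignments meet the threshold.

5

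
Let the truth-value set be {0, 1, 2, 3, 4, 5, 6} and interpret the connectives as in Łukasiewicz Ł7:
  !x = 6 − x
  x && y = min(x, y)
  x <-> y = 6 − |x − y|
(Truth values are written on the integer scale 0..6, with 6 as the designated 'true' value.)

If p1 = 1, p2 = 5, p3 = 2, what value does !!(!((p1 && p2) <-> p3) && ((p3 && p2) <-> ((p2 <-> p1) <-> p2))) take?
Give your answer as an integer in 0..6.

p1 && p2 = 1 && 5 = 1
(p1 && p2) <-> p3 = 1 <-> 2 = 5
!((p1 && p2) <-> p3) = !5 = 1
p3 && p2 = 2 && 5 = 2
p2 <-> p1 = 5 <-> 1 = 2
(p2 <-> p1) <-> p2 = 2 <-> 5 = 3
(p3 && p2) <-> ((p2 <-> p1) <-> p2) = 2 <-> 3 = 5
!((p1 && p2) <-> p3) && ((p3 && p2) <-> ((p2 <-> p1) <-> p2)) = 1 && 5 = 1
!(!((p1 && p2) <-> p3) && ((p3 && p2) <-> ((p2 <-> p1) <-> p2))) = !1 = 5
!!(!((p1 && p2) <-> p3) && ((p3 && p2) <-> ((p2 <-> p1) <-> p2))) = !5 = 1

1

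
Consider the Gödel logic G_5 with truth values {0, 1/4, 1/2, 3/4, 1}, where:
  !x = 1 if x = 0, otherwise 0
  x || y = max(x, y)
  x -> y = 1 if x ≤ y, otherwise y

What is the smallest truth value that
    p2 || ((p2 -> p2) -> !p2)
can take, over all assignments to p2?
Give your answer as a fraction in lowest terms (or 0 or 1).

Take p2 = 1/4:
p2 -> p2 = 1/4 -> 1/4 = 1
!p2 = !1/4 = 0
(p2 -> p2) -> !p2 = 1 -> 0 = 0
p2 || ((p2 -> p2) -> !p2) = 1/4 || 0 = 1/4
No assignment yields a value below 1/4, so this is the minimum.

1/4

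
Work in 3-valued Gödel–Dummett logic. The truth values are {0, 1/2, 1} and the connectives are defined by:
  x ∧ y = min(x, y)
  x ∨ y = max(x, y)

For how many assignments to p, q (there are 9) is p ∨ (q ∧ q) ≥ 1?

5

p = 0, q = 0 ↦ 0  <
p = 0, q = 1/2 ↦ 1/2  <
p = 0, q = 1 ↦ 1  ≥
p = 1/2, q = 0 ↦ 1/2  <
p = 1/2, q = 1/2 ↦ 1/2  <
p = 1/2, q = 1 ↦ 1  ≥
p = 1, q = 0 ↦ 1  ≥
p = 1, q = 1/2 ↦ 1  ≥
p = 1, q = 1 ↦ 1  ≥
So 5 of the 9 assignments meet the threshold.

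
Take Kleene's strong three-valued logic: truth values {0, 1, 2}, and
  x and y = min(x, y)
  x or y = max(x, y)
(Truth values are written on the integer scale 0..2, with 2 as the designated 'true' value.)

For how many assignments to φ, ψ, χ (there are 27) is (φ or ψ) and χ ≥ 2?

value 2: 5 assignments (counts)
value 1: 11 assignments
value 0: 11 assignments
So 5 of the 27 assignments meet the threshold.

5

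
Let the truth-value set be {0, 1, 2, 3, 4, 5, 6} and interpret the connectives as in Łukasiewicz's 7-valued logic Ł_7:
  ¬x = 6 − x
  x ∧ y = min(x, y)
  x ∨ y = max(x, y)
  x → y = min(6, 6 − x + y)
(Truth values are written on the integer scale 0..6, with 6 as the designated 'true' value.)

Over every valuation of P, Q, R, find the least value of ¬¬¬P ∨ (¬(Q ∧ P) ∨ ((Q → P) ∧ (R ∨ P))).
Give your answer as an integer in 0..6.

Take P = 3, Q = 3, R = 0:
¬P = ¬3 = 3
¬¬P = ¬3 = 3
¬¬¬P = ¬3 = 3
Q ∧ P = 3 ∧ 3 = 3
¬(Q ∧ P) = ¬3 = 3
Q → P = 3 → 3 = 6
R ∨ P = 0 ∨ 3 = 3
(Q → P) ∧ (R ∨ P) = 6 ∧ 3 = 3
¬(Q ∧ P) ∨ ((Q → P) ∧ (R ∨ P)) = 3 ∨ 3 = 3
¬¬¬P ∨ (¬(Q ∧ P) ∨ ((Q → P) ∧ (R ∨ P))) = 3 ∨ 3 = 3
No assignment yields a value below 3, so this is the minimum.

3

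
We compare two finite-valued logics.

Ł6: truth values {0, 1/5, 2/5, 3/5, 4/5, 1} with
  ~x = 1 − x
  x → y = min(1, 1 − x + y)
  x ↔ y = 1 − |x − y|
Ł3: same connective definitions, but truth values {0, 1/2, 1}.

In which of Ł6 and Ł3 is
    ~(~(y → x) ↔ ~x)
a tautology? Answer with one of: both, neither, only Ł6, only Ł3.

neither

In Ł6: at x = 0, y = 1/5 the value is 4/5 — not a tautology.
In Ł3: at x = 0, y = 1/2 the value is 1/2 — not a tautology.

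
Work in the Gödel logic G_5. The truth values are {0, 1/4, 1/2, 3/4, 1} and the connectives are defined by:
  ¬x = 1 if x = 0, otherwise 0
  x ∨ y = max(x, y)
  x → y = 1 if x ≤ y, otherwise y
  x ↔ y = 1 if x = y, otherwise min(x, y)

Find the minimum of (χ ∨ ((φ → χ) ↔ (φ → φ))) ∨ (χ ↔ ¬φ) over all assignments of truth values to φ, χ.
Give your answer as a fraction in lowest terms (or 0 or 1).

Take φ = 1/2, χ = 1/4:
φ → χ = 1/2 → 1/4 = 1/4
φ → φ = 1/2 → 1/2 = 1
(φ → χ) ↔ (φ → φ) = 1/4 ↔ 1 = 1/4
χ ∨ ((φ → χ) ↔ (φ → φ)) = 1/4 ∨ 1/4 = 1/4
¬φ = ¬1/2 = 0
χ ↔ ¬φ = 1/4 ↔ 0 = 0
(χ ∨ ((φ → χ) ↔ (φ → φ))) ∨ (χ ↔ ¬φ) = 1/4 ∨ 0 = 1/4
No assignment yields a value below 1/4, so this is the minimum.

1/4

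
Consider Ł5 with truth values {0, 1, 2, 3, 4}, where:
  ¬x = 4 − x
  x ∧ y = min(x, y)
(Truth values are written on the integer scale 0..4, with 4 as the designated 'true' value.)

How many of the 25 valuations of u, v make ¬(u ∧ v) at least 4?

9

value 4: 9 assignments (counts)
value 3: 7 assignments
value 2: 5 assignments
value 1: 3 assignments
value 0: 1 assignment
So 9 of the 25 assignments meet the threshold.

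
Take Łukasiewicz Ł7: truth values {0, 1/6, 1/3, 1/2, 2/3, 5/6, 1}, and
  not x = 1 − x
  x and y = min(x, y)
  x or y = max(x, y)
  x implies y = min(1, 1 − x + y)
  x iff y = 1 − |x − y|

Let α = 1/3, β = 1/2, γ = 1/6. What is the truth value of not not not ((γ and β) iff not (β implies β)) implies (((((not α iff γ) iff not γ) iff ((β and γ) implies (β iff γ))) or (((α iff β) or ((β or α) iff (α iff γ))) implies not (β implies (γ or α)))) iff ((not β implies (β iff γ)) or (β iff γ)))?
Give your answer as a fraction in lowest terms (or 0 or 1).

γ and β = 1/6 and 1/2 = 1/6
β implies β = 1/2 implies 1/2 = 1
not (β implies β) = not 1 = 0
(γ and β) iff not (β implies β) = 1/6 iff 0 = 5/6
not ((γ and β) iff not (β implies β)) = not 5/6 = 1/6
not not ((γ and β) iff not (β implies β)) = not 1/6 = 5/6
not not not ((γ and β) iff not (β implies β)) = not 5/6 = 1/6
not α = not 1/3 = 2/3
not α iff γ = 2/3 iff 1/6 = 1/2
not γ = not 1/6 = 5/6
(not α iff γ) iff not γ = 1/2 iff 5/6 = 2/3
β and γ = 1/2 and 1/6 = 1/6
β iff γ = 1/2 iff 1/6 = 2/3
(β and γ) implies (β iff γ) = 1/6 implies 2/3 = 1
((not α iff γ) iff not γ) iff ((β and γ) implies (β iff γ)) = 2/3 iff 1 = 2/3
α iff β = 1/3 iff 1/2 = 5/6
β or α = 1/2 or 1/3 = 1/2
α iff γ = 1/3 iff 1/6 = 5/6
(β or α) iff (α iff γ) = 1/2 iff 5/6 = 2/3
(α iff β) or ((β or α) iff (α iff γ)) = 5/6 or 2/3 = 5/6
γ or α = 1/6 or 1/3 = 1/3
β implies (γ or α) = 1/2 implies 1/3 = 5/6
not (β implies (γ or α)) = not 5/6 = 1/6
((α iff β) or ((β or α) iff (α iff γ))) implies not (β implies (γ or α)) = 5/6 implies 1/6 = 1/3
(((not α iff γ) iff not γ) iff ((β and γ) implies (β iff γ))) or (((α iff β) or ((β or α) iff (α iff γ))) implies not (β implies (γ or α))) = 2/3 or 1/3 = 2/3
not β = not 1/2 = 1/2
β iff γ = 1/2 iff 1/6 = 2/3
not β implies (β iff γ) = 1/2 implies 2/3 = 1
β iff γ = 1/2 iff 1/6 = 2/3
(not β implies (β iff γ)) or (β iff γ) = 1 or 2/3 = 1
((((not α iff γ) iff not γ) iff ((β and γ) implies (β iff γ))) or (((α iff β) or ((β or α) iff (α iff γ))) implies not (β implies (γ or α)))) iff ((not β implies (β iff γ)) or (β iff γ)) = 2/3 iff 1 = 2/3
not not not ((γ and β) iff not (β implies β)) implies (((((not α iff γ) iff not γ) iff ((β and γ) implies (β iff γ))) or (((α iff β) or ((β or α) iff (α iff γ))) implies not (β implies (γ or α)))) iff ((not β implies (β iff γ)) or (β iff γ))) = 1/6 implies 2/3 = 1

1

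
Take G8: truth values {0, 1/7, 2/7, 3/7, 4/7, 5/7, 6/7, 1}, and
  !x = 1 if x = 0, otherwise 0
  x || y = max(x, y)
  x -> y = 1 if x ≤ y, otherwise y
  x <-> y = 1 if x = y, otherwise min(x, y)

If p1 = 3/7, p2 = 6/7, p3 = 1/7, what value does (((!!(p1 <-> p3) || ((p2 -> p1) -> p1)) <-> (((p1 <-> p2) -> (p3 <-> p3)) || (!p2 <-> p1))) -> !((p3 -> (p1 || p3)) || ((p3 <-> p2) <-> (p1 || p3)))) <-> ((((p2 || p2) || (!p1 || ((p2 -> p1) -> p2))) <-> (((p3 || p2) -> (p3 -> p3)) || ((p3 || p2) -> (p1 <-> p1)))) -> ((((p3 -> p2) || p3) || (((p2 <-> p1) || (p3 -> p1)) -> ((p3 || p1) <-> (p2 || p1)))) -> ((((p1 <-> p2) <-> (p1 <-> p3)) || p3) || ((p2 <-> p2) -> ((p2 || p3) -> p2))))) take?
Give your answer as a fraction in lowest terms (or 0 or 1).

0

p1 <-> p3 = 3/7 <-> 1/7 = 1/7
!(p1 <-> p3) = !1/7 = 0
!!(p1 <-> p3) = !0 = 1
p2 -> p1 = 6/7 -> 3/7 = 3/7
(p2 -> p1) -> p1 = 3/7 -> 3/7 = 1
!!(p1 <-> p3) || ((p2 -> p1) -> p1) = 1 || 1 = 1
p1 <-> p2 = 3/7 <-> 6/7 = 3/7
p3 <-> p3 = 1/7 <-> 1/7 = 1
(p1 <-> p2) -> (p3 <-> p3) = 3/7 -> 1 = 1
!p2 = !6/7 = 0
!p2 <-> p1 = 0 <-> 3/7 = 0
((p1 <-> p2) -> (p3 <-> p3)) || (!p2 <-> p1) = 1 || 0 = 1
(!!(p1 <-> p3) || ((p2 -> p1) -> p1)) <-> (((p1 <-> p2) -> (p3 <-> p3)) || (!p2 <-> p1)) = 1 <-> 1 = 1
p1 || p3 = 3/7 || 1/7 = 3/7
p3 -> (p1 || p3) = 1/7 -> 3/7 = 1
p3 <-> p2 = 1/7 <-> 6/7 = 1/7
p1 || p3 = 3/7 || 1/7 = 3/7
(p3 <-> p2) <-> (p1 || p3) = 1/7 <-> 3/7 = 1/7
(p3 -> (p1 || p3)) || ((p3 <-> p2) <-> (p1 || p3)) = 1 || 1/7 = 1
!((p3 -> (p1 || p3)) || ((p3 <-> p2) <-> (p1 || p3))) = !1 = 0
((!!(p1 <-> p3) || ((p2 -> p1) -> p1)) <-> (((p1 <-> p2) -> (p3 <-> p3)) || (!p2 <-> p1))) -> !((p3 -> (p1 || p3)) || ((p3 <-> p2) <-> (p1 || p3))) = 1 -> 0 = 0
p2 || p2 = 6/7 || 6/7 = 6/7
!p1 = !3/7 = 0
p2 -> p1 = 6/7 -> 3/7 = 3/7
(p2 -> p1) -> p2 = 3/7 -> 6/7 = 1
!p1 || ((p2 -> p1) -> p2) = 0 || 1 = 1
(p2 || p2) || (!p1 || ((p2 -> p1) -> p2)) = 6/7 || 1 = 1
p3 || p2 = 1/7 || 6/7 = 6/7
p3 -> p3 = 1/7 -> 1/7 = 1
(p3 || p2) -> (p3 -> p3) = 6/7 -> 1 = 1
p3 || p2 = 1/7 || 6/7 = 6/7
p1 <-> p1 = 3/7 <-> 3/7 = 1
(p3 || p2) -> (p1 <-> p1) = 6/7 -> 1 = 1
((p3 || p2) -> (p3 -> p3)) || ((p3 || p2) -> (p1 <-> p1)) = 1 || 1 = 1
((p2 || p2) || (!p1 || ((p2 -> p1) -> p2))) <-> (((p3 || p2) -> (p3 -> p3)) || ((p3 || p2) -> (p1 <-> p1))) = 1 <-> 1 = 1
p3 -> p2 = 1/7 -> 6/7 = 1
(p3 -> p2) || p3 = 1 || 1/7 = 1
p2 <-> p1 = 6/7 <-> 3/7 = 3/7
p3 -> p1 = 1/7 -> 3/7 = 1
(p2 <-> p1) || (p3 -> p1) = 3/7 || 1 = 1
p3 || p1 = 1/7 || 3/7 = 3/7
p2 || p1 = 6/7 || 3/7 = 6/7
(p3 || p1) <-> (p2 || p1) = 3/7 <-> 6/7 = 3/7
((p2 <-> p1) || (p3 -> p1)) -> ((p3 || p1) <-> (p2 || p1)) = 1 -> 3/7 = 3/7
((p3 -> p2) || p3) || (((p2 <-> p1) || (p3 -> p1)) -> ((p3 || p1) <-> (p2 || p1))) = 1 || 3/7 = 1
p1 <-> p2 = 3/7 <-> 6/7 = 3/7
p1 <-> p3 = 3/7 <-> 1/7 = 1/7
(p1 <-> p2) <-> (p1 <-> p3) = 3/7 <-> 1/7 = 1/7
((p1 <-> p2) <-> (p1 <-> p3)) || p3 = 1/7 || 1/7 = 1/7
p2 <-> p2 = 6/7 <-> 6/7 = 1
p2 || p3 = 6/7 || 1/7 = 6/7
(p2 || p3) -> p2 = 6/7 -> 6/7 = 1
(p2 <-> p2) -> ((p2 || p3) -> p2) = 1 -> 1 = 1
(((p1 <-> p2) <-> (p1 <-> p3)) || p3) || ((p2 <-> p2) -> ((p2 || p3) -> p2)) = 1/7 || 1 = 1
(((p3 -> p2) || p3) || (((p2 <-> p1) || (p3 -> p1)) -> ((p3 || p1) <-> (p2 || p1)))) -> ((((p1 <-> p2) <-> (p1 <-> p3)) || p3) || ((p2 <-> p2) -> ((p2 || p3) -> p2))) = 1 -> 1 = 1
(((p2 || p2) || (!p1 || ((p2 -> p1) -> p2))) <-> (((p3 || p2) -> (p3 -> p3)) || ((p3 || p2) -> (p1 <-> p1)))) -> ((((p3 -> p2) || p3) || (((p2 <-> p1) || (p3 -> p1)) -> ((p3 || p1) <-> (p2 || p1)))) -> ((((p1 <-> p2) <-> (p1 <-> p3)) || p3) || ((p2 <-> p2) -> ((p2 || p3) -> p2)))) = 1 -> 1 = 1
(((!!(p1 <-> p3) || ((p2 -> p1) -> p1)) <-> (((p1 <-> p2) -> (p3 <-> p3)) || (!p2 <-> p1))) -> !((p3 -> (p1 || p3)) || ((p3 <-> p2) <-> (p1 || p3)))) <-> ((((p2 || p2) || (!p1 || ((p2 -> p1) -> p2))) <-> (((p3 || p2) -> (p3 -> p3)) || ((p3 || p2) -> (p1 <-> p1)))) -> ((((p3 -> p2) || p3) || (((p2 <-> p1) || (p3 -> p1)) -> ((p3 || p1) <-> (p2 || p1)))) -> ((((p1 <-> p2) <-> (p1 <-> p3)) || p3) || ((p2 <-> p2) -> ((p2 || p3) -> p2))))) = 0 <-> 1 = 0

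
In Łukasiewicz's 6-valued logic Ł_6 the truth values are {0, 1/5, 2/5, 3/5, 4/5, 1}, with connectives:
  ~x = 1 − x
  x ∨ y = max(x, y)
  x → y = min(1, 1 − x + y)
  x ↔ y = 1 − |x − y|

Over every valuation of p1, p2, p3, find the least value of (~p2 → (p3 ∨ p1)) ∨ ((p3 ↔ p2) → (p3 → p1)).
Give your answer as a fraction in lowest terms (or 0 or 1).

Take p1 = 0, p2 = 1/5, p3 = 1/5:
~p2 = ~1/5 = 4/5
p3 ∨ p1 = 1/5 ∨ 0 = 1/5
~p2 → (p3 ∨ p1) = 4/5 → 1/5 = 2/5
p3 ↔ p2 = 1/5 ↔ 1/5 = 1
p3 → p1 = 1/5 → 0 = 4/5
(p3 ↔ p2) → (p3 → p1) = 1 → 4/5 = 4/5
(~p2 → (p3 ∨ p1)) ∨ ((p3 ↔ p2) → (p3 → p1)) = 2/5 ∨ 4/5 = 4/5
No assignment yields a value below 4/5, so this is the minimum.

4/5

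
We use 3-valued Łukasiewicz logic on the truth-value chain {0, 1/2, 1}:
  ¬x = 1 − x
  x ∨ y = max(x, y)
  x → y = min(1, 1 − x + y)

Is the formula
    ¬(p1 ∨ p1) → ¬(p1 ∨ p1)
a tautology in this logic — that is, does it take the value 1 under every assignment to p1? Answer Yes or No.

Yes

p1 = 0 ↦ 1
p1 = 1/2 ↦ 1
p1 = 1 ↦ 1
Every assignment gives a value ≥ 1.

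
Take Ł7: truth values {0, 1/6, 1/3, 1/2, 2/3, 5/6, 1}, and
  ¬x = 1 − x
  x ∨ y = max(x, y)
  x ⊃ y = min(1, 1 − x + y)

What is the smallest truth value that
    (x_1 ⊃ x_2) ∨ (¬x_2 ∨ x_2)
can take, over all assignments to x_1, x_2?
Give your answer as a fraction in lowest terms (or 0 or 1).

1/2

Take x_1 = 1, x_2 = 1/2:
x_1 ⊃ x_2 = 1 ⊃ 1/2 = 1/2
¬x_2 = ¬1/2 = 1/2
¬x_2 ∨ x_2 = 1/2 ∨ 1/2 = 1/2
(x_1 ⊃ x_2) ∨ (¬x_2 ∨ x_2) = 1/2 ∨ 1/2 = 1/2
No assignment yields a value below 1/2, so this is the minimum.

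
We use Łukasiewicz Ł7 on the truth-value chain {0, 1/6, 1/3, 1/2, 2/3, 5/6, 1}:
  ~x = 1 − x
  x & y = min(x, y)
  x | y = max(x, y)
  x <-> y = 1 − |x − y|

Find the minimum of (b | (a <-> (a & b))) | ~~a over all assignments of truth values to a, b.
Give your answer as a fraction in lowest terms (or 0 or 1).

1/2

Take a = 1/2, b = 0:
a & b = 1/2 & 0 = 0
a <-> (a & b) = 1/2 <-> 0 = 1/2
b | (a <-> (a & b)) = 0 | 1/2 = 1/2
~a = ~1/2 = 1/2
~~a = ~1/2 = 1/2
(b | (a <-> (a & b))) | ~~a = 1/2 | 1/2 = 1/2
No assignment yields a value below 1/2, so this is the minimum.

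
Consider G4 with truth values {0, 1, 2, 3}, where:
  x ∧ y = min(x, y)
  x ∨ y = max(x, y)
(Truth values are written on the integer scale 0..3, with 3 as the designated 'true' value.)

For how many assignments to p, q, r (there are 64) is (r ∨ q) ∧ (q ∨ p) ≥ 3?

value 3: 19 assignments (counts)
value 2: 21 assignments
value 1: 17 assignments
value 0: 7 assignments
So 19 of the 64 assignments meet the threshold.

19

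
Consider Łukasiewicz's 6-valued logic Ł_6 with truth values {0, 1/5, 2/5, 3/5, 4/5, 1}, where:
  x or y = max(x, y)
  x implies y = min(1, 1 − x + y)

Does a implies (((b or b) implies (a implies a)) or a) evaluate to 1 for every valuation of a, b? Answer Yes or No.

At a = 1/5, b = 1, for instance:
b or b = 1 or 1 = 1
a implies a = 1/5 implies 1/5 = 1
(b or b) implies (a implies a) = 1 implies 1 = 1
((b or b) implies (a implies a)) or a = 1 or 1/5 = 1
a implies (((b or b) implies (a implies a)) or a) = 1/5 implies 1 = 1
and checking the remaining 35 assignments likewise gives ≥ 1 in every case.

Yes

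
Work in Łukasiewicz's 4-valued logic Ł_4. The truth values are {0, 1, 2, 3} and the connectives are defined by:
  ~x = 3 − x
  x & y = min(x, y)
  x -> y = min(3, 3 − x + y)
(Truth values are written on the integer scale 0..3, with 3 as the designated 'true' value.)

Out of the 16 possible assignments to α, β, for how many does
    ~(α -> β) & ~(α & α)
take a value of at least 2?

0

α = 0, β = 0 ↦ 0  <
α = 0, β = 1 ↦ 0  <
α = 0, β = 2 ↦ 0  <
α = 0, β = 3 ↦ 0  <
α = 1, β = 0 ↦ 1  <
α = 1, β = 1 ↦ 0  <
α = 1, β = 2 ↦ 0  <
α = 1, β = 3 ↦ 0  <
α = 2, β = 0 ↦ 1  <
α = 2, β = 1 ↦ 1  <
α = 2, β = 2 ↦ 0  <
α = 2, β = 3 ↦ 0  <
α = 3, β = 0 ↦ 0  <
α = 3, β = 1 ↦ 0  <
α = 3, β = 2 ↦ 0  <
α = 3, β = 3 ↦ 0  <
So 0 of the 16 assignments meet the threshold.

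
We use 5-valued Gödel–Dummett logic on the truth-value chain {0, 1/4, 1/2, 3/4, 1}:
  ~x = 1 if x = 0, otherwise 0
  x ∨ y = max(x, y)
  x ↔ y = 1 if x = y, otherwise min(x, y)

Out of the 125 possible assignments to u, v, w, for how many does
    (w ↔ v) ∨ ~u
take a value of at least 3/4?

53

value 1: 45 assignments (counts)
value 3/4: 8 assignments (counts)
value 1/2: 16 assignments
value 1/4: 24 assignments
value 0: 32 assignments
So 53 of the 125 assignments meet the threshold.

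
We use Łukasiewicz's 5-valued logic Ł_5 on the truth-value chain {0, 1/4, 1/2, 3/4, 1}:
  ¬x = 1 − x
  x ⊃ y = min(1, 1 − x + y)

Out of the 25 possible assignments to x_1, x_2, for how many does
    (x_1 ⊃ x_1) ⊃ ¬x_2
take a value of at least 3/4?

value 1: 5 assignments (counts)
value 3/4: 5 assignments (counts)
value 1/2: 5 assignments
value 1/4: 5 assignments
value 0: 5 assignments
So 10 of the 25 assignments meet the threshold.

10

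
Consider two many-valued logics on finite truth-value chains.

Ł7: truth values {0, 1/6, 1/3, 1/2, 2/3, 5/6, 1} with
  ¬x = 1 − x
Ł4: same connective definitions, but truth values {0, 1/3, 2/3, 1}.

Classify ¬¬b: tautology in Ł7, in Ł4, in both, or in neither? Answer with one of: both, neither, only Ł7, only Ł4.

neither

In Ł7: at b = 0 the value is 0 — not a tautology.
In Ł4: at b = 0 the value is 0 — not a tautology.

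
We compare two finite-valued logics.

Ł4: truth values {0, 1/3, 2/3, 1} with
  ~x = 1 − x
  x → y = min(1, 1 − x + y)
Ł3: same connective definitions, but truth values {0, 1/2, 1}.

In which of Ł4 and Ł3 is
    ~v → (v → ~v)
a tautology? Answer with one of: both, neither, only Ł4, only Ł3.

In Ł4: every assignment gives 1 — tautology.
In Ł3: every assignment gives 1 — tautology.

both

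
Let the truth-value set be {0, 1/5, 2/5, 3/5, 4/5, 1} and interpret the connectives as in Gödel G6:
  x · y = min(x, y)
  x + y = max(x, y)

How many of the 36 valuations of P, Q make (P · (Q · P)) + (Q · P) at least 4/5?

value 1: 1 assignment (counts)
value 4/5: 3 assignments (counts)
value 3/5: 5 assignments
value 2/5: 7 assignments
value 1/5: 9 assignments
value 0: 11 assignments
So 4 of the 36 assignments meet the threshold.

4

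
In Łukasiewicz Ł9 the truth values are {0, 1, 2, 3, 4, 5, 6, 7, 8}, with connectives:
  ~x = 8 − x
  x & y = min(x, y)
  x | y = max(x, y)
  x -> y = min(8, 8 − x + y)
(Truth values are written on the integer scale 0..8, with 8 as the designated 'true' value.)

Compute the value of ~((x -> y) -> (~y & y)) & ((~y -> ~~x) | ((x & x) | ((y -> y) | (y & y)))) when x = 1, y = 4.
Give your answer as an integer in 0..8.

x -> y = 1 -> 4 = 8
~y = ~4 = 4
~y & y = 4 & 4 = 4
(x -> y) -> (~y & y) = 8 -> 4 = 4
~((x -> y) -> (~y & y)) = ~4 = 4
~y = ~4 = 4
~x = ~1 = 7
~~x = ~7 = 1
~y -> ~~x = 4 -> 1 = 5
x & x = 1 & 1 = 1
y -> y = 4 -> 4 = 8
y & y = 4 & 4 = 4
(y -> y) | (y & y) = 8 | 4 = 8
(x & x) | ((y -> y) | (y & y)) = 1 | 8 = 8
(~y -> ~~x) | ((x & x) | ((y -> y) | (y & y))) = 5 | 8 = 8
~((x -> y) -> (~y & y)) & ((~y -> ~~x) | ((x & x) | ((y -> y) | (y & y)))) = 4 & 8 = 4

4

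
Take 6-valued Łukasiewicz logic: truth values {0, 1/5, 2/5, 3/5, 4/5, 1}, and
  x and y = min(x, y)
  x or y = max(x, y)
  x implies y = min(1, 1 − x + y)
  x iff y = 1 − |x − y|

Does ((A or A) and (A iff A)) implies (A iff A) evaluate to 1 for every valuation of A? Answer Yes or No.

A = 0 ↦ 1
A = 1/5 ↦ 1
A = 2/5 ↦ 1
A = 3/5 ↦ 1
A = 4/5 ↦ 1
A = 1 ↦ 1
Every assignment gives a value ≥ 1.

Yes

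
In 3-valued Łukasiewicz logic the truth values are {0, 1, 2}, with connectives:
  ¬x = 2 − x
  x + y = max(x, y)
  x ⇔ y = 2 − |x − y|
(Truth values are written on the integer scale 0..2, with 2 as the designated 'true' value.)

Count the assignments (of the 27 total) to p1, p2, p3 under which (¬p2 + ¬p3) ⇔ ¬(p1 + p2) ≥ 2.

value 2: 10 assignments (counts)
value 1: 10 assignments
value 0: 7 assignments
So 10 of the 27 assignments meet the threshold.

10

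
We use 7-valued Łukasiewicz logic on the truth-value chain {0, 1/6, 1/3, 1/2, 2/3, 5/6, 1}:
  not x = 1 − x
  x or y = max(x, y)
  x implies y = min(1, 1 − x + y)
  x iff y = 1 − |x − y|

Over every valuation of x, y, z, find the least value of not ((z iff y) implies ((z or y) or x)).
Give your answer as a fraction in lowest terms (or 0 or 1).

Take x = 0, y = 0, z = 1/2:
z iff y = 1/2 iff 0 = 1/2
z or y = 1/2 or 0 = 1/2
(z or y) or x = 1/2 or 0 = 1/2
(z iff y) implies ((z or y) or x) = 1/2 implies 1/2 = 1
not ((z iff y) implies ((z or y) or x)) = not 1 = 0
No assignment yields a value below 0, so this is the minimum.

0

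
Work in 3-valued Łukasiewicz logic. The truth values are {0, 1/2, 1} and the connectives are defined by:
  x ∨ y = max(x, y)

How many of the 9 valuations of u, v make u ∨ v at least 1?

u = 0, v = 0 ↦ 0  <
u = 0, v = 1/2 ↦ 1/2  <
u = 0, v = 1 ↦ 1  ≥
u = 1/2, v = 0 ↦ 1/2  <
u = 1/2, v = 1/2 ↦ 1/2  <
u = 1/2, v = 1 ↦ 1  ≥
u = 1, v = 0 ↦ 1  ≥
u = 1, v = 1/2 ↦ 1  ≥
u = 1, v = 1 ↦ 1  ≥
So 5 of the 9 assignments meet the threshold.

5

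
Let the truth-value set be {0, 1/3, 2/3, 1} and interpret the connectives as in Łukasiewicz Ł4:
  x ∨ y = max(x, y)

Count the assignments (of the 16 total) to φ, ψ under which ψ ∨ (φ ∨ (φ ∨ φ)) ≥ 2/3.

φ = 0, ψ = 0 ↦ 0  <
φ = 0, ψ = 1/3 ↦ 1/3  <
φ = 0, ψ = 2/3 ↦ 2/3  ≥
φ = 0, ψ = 1 ↦ 1  ≥
φ = 1/3, ψ = 0 ↦ 1/3  <
φ = 1/3, ψ = 1/3 ↦ 1/3  <
φ = 1/3, ψ = 2/3 ↦ 2/3  ≥
φ = 1/3, ψ = 1 ↦ 1  ≥
φ = 2/3, ψ = 0 ↦ 2/3  ≥
φ = 2/3, ψ = 1/3 ↦ 2/3  ≥
φ = 2/3, ψ = 2/3 ↦ 2/3  ≥
φ = 2/3, ψ = 1 ↦ 1  ≥
φ = 1, ψ = 0 ↦ 1  ≥
φ = 1, ψ = 1/3 ↦ 1  ≥
φ = 1, ψ = 2/3 ↦ 1  ≥
φ = 1, ψ = 1 ↦ 1  ≥
So 12 of the 16 assignments meet the threshold.

12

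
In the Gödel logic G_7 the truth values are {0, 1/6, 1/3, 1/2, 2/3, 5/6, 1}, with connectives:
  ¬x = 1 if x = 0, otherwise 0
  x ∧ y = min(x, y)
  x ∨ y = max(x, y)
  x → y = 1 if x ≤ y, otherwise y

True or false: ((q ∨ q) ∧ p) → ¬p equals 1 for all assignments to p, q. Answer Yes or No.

Counterexample: take p = 1/6, q = 1/6.
q ∨ q = 1/6 ∨ 1/6 = 1/6
(q ∨ q) ∧ p = 1/6 ∧ 1/6 = 1/6
¬p = ¬1/6 = 0
((q ∨ q) ∧ p) → ¬p = 1/6 → 0 = 0
This gives 0 ≠ 1.

No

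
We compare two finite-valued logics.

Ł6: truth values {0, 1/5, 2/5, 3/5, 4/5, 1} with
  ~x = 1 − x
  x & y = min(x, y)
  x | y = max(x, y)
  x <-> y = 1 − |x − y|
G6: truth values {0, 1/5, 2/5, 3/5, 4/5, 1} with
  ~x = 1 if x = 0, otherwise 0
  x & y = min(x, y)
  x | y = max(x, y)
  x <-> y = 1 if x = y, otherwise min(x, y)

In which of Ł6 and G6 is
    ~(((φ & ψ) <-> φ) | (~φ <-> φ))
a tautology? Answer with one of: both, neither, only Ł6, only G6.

In Ł6: at φ = 0, ψ = 0 the value is 0 — not a tautology.
In G6: at φ = 0, ψ = 0 the value is 0 — not a tautology.

neither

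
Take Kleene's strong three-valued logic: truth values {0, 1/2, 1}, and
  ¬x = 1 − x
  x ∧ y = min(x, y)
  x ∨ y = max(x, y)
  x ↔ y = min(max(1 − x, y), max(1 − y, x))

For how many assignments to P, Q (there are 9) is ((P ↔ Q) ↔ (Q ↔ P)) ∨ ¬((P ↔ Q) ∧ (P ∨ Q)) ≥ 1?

4

P = 0, Q = 0 ↦ 1  ≥
P = 0, Q = 1/2 ↦ 1/2  <
P = 0, Q = 1 ↦ 1  ≥
P = 1/2, Q = 0 ↦ 1/2  <
P = 1/2, Q = 1/2 ↦ 1/2  <
P = 1/2, Q = 1 ↦ 1/2  <
P = 1, Q = 0 ↦ 1  ≥
P = 1, Q = 1/2 ↦ 1/2  <
P = 1, Q = 1 ↦ 1  ≥
So 4 of the 9 assignments meet the threshold.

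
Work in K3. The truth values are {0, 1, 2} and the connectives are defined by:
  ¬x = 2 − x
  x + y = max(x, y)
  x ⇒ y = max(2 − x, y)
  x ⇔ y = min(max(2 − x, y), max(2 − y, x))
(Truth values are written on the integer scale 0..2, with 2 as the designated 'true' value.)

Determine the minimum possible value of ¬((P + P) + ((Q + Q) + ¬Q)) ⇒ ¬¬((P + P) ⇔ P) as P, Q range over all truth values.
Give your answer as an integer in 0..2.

Take P = 1, Q = 1:
P + P = 1 + 1 = 1
Q + Q = 1 + 1 = 1
¬Q = ¬1 = 1
(Q + Q) + ¬Q = 1 + 1 = 1
(P + P) + ((Q + Q) + ¬Q) = 1 + 1 = 1
¬((P + P) + ((Q + Q) + ¬Q)) = ¬1 = 1
P + P = 1 + 1 = 1
(P + P) ⇔ P = 1 ⇔ 1 = 1
¬((P + P) ⇔ P) = ¬1 = 1
¬¬((P + P) ⇔ P) = ¬1 = 1
¬((P + P) + ((Q + Q) + ¬Q)) ⇒ ¬¬((P + P) ⇔ P) = 1 ⇒ 1 = 1
No assignment yields a value below 1, so this is the minimum.

1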